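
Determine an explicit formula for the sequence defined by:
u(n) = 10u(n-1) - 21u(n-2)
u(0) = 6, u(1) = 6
Characteristic equation: x² - 10x + 21 = 0, which factors as (x - (3))(x - (7)) = 0.
Roots r₁ = 3, r₂ = 7 (distinct).
General solution: u(n) = A·(3)^n + B·(7)^n.
From u(0) = 6: A + B = 6.
From u(1) = 6: 3A + 7B = 6.
Solving: A = 9, B = -3.
So u(n) = 9 \cdot 3^{n} - 3 \cdot 7^{n}.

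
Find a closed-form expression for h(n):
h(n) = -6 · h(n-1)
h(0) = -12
Pure geometric recurrence with ratio -6.
By induction h(n) = h(0) · (-6)^n = - 12 \left(-6\right)^{n}.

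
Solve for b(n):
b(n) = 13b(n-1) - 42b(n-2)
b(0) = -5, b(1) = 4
Characteristic equation: x² - 13x + 42 = 0, which factors as (x - (7))(x - (6)) = 0.
Roots r₁ = 7, r₂ = 6 (distinct).
General solution: b(n) = A·(7)^n + B·(6)^n.
From b(0) = -5: A + B = -5.
From b(1) = 4: 7A + 6B = 4.
Solving: A = 34, B = -39.
So b(n) = - 39 \cdot 6^{n} + 34 \cdot 7^{n}.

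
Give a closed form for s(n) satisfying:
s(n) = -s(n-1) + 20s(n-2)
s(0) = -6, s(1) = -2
Characteristic equation: x² + x - 20 = 0, which factors as (x - (-5))(x - (4)) = 0.
Roots r₁ = -5, r₂ = 4 (distinct).
General solution: s(n) = A·(-5)^n + B·(4)^n.
From s(0) = -6: A + B = -6.
From s(1) = -2: -5A + 4B = -2.
Solving: A = - \frac{22}{9}, B = - \frac{32}{9}.
So s(n) = - \frac{22 \left(-5\right)^{n}}{9} - \frac{32 \cdot 4^{n}}{9}.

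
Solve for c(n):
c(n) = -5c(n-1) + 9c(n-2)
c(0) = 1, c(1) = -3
Characteristic equation: x² + 5x - 9 = 0.
Discriminant Δ = (-5)² + 4·(9) = 61.
Roots r₁,₂ = (-5 ± √61)/2, so r₁ = - \frac{5}{2} + \frac{\sqrt{61}}{2}, r₂ = - \frac{\sqrt{61}}{2} - \frac{5}{2}.
General solution: c(n) = A·r₁^n + B·r₂^n.
From the initial conditions, A + B = 1 and r₁A + r₂B = -3.
Since r₁ - r₂ = √61: A = (-3 - (1)r₂)/√61 = \frac{1}{2} - \frac{\sqrt{61}}{122}, and B = 1 - A = \frac{\sqrt{61}}{122} + \frac{1}{2}.
So c(n) = \left(\frac{1}{2} - \frac{\sqrt{61}}{122}\right)\left(- \frac{5}{2} + \frac{\sqrt{61}}{2}\right)^n + \left(\frac{\sqrt{61}}{122} + \frac{1}{2}\right)\left(- \frac{\sqrt{61}}{2} - \frac{5}{2}\right)^n.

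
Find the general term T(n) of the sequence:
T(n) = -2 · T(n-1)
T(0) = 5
Pure geometric recurrence with ratio -2.
By induction T(n) = T(0) · (-2)^n = 5 \left(-2\right)^{n}.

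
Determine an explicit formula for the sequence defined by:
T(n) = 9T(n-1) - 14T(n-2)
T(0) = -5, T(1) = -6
Characteristic equation: x² - 9x + 14 = 0, which factors as (x - (7))(x - (2)) = 0.
Roots r₁ = 7, r₂ = 2 (distinct).
General solution: T(n) = A·(7)^n + B·(2)^n.
From T(0) = -5: A + B = -5.
From T(1) = -6: 7A + 2B = -6.
Solving: A = \frac{4}{5}, B = - \frac{29}{5}.
So T(n) = - \frac{29 \cdot 2^{n}}{5} + \frac{4 \cdot 7^{n}}{5}.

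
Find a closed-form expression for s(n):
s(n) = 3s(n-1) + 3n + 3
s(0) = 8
First-order linear with linear forcing.
Homogeneous solution: s_h(n) = A·(3)^n.
Try particular s_p(n) = pn + q. Substituting:
  pn + q = 3(p(n-1) + q) + 3n + 3.
Matching the n-coefficient: p = 3p + 3 ⇒ p = - \frac{3}{2}.
Matching constants: q = -3p + 3q + 3 ⇒ q = - \frac{15}{4}.
General: s(n) = A·(3)^n - \frac{3 n}{2} - \frac{15}{4}.
Apply s(0) = 8: A - \frac{15}{4} = 8 ⇒ A = \frac{47}{4}.
So s(n) = \frac{47 \cdot 3^{n}}{4} - \frac{3 n}{2} - \frac{15}{4}.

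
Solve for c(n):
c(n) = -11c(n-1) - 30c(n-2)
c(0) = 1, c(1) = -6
Characteristic equation: x² + 11x + 30 = 0, which factors as (x - (-5))(x - (-6)) = 0.
Roots r₁ = -5, r₂ = -6 (distinct).
General solution: c(n) = A·(-5)^n + B·(-6)^n.
From c(0) = 1: A + B = 1.
From c(1) = -6: -5A - 6B = -6.
Solving: A = 0, B = 1.
So c(n) = \left(-6\right)^{n}.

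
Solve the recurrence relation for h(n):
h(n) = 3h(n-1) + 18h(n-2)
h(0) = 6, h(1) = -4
Characteristic equation: x² - 3x - 18 = 0, which factors as (x - (6))(x - (-3)) = 0.
Roots r₁ = 6, r₂ = -3 (distinct).
General solution: h(n) = A·(6)^n + B·(-3)^n.
From h(0) = 6: A + B = 6.
From h(1) = -4: 6A - 3B = -4.
Solving: A = \frac{14}{9}, B = \frac{40}{9}.
So h(n) = \frac{40 \left(-3\right)^{n}}{9} + \frac{14 \cdot 6^{n}}{9}.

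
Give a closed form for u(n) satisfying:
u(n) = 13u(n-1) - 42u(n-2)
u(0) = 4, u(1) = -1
Characteristic equation: x² - 13x + 42 = 0, which factors as (x - (6))(x - (7)) = 0.
Roots r₁ = 6, r₂ = 7 (distinct).
General solution: u(n) = A·(6)^n + B·(7)^n.
From u(0) = 4: A + B = 4.
From u(1) = -1: 6A + 7B = -1.
Solving: A = 29, B = -25.
So u(n) = 29 \cdot 6^{n} - 25 \cdot 7^{n}.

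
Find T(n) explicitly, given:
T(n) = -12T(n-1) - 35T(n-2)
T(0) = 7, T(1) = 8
Characteristic equation: x² + 12x + 35 = 0, which factors as (x - (-7))(x - (-5)) = 0.
Roots r₁ = -7, r₂ = -5 (distinct).
General solution: T(n) = A·(-7)^n + B·(-5)^n.
From T(0) = 7: A + B = 7.
From T(1) = 8: -7A - 5B = 8.
Solving: A = - \frac{43}{2}, B = \frac{57}{2}.
So T(n) = \frac{57 \left(-5\right)^{n}}{2} - \frac{43 \left(-7\right)^{n}}{2}.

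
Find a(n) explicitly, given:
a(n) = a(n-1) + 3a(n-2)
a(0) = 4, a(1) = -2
Characteristic equation: x² - x - 3 = 0.
Discriminant Δ = (1)² + 4·(3) = 13.
Roots r₁,₂ = (1 ± √13)/2, so r₁ = \frac{1}{2} + \frac{\sqrt{13}}{2}, r₂ = \frac{1}{2} - \frac{\sqrt{13}}{2}.
General solution: a(n) = A·r₁^n + B·r₂^n.
From the initial conditions, A + B = 4 and r₁A + r₂B = -2.
Since r₁ - r₂ = √13: A = (-2 - (4)r₂)/√13 = 2 - \frac{4 \sqrt{13}}{13}, and B = 4 - A = \frac{4 \sqrt{13}}{13} + 2.
So a(n) = \left(2 - \frac{4 \sqrt{13}}{13}\right)\left(\frac{1}{2} + \frac{\sqrt{13}}{2}\right)^n + \left(\frac{4 \sqrt{13}}{13} + 2\right)\left(\frac{1}{2} - \frac{\sqrt{13}}{2}\right)^n.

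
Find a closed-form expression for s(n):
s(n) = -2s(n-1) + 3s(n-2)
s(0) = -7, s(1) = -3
Characteristic equation: x² + 2x - 3 = 0, which factors as (x - (1))(x - (-3)) = 0.
Roots r₁ = 1, r₂ = -3 (distinct).
General solution: s(n) = A·(1)^n + B·(-3)^n.
From s(0) = -7: A + B = -7.
From s(1) = -3: A - 3B = -3.
Solving: A = -6, B = -1.
So s(n) = - \left(-3\right)^{n} - 6.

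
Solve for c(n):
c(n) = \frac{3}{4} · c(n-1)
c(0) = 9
Pure geometric recurrence with ratio \frac{3}{4}.
By induction c(n) = c(0) · (\frac{3}{4})^n = 9 \left(\frac{3}{4}\right)^{n}.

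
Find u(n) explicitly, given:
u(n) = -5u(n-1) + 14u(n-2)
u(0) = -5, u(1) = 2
Characteristic equation: x² + 5x - 14 = 0, which factors as (x - (-7))(x - (2)) = 0.
Roots r₁ = -7, r₂ = 2 (distinct).
General solution: u(n) = A·(-7)^n + B·(2)^n.
From u(0) = -5: A + B = -5.
From u(1) = 2: -7A + 2B = 2.
Solving: A = - \frac{4}{3}, B = - \frac{11}{3}.
So u(n) = - \frac{4 \left(-7\right)^{n}}{3} - \frac{11 \cdot 2^{n}}{3}.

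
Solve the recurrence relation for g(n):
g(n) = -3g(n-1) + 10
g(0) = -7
First-order linear non-homogeneous.
Homogeneous solution: g_h(n) = A·(-3)^n.
Try constant particular solution g_p = K: K = -3K + 10 ⇒ K = \frac{5}{2}.
General: g(n) = A·(-3)^n + \frac{5}{2}.
Apply g(0) = -7: A + \frac{5}{2} = -7 ⇒ A = - \frac{19}{2}.
So g(n) = \frac{5}{2} - \frac{19 \left(-3\right)^{n}}{2}.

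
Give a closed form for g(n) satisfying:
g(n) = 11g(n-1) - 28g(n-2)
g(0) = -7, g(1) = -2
Characteristic equation: x² - 11x + 28 = 0, which factors as (x - (7))(x - (4)) = 0.
Roots r₁ = 7, r₂ = 4 (distinct).
General solution: g(n) = A·(7)^n + B·(4)^n.
From g(0) = -7: A + B = -7.
From g(1) = -2: 7A + 4B = -2.
Solving: A = \frac{26}{3}, B = - \frac{47}{3}.
So g(n) = - \frac{47 \cdot 4^{n}}{3} + \frac{26 \cdot 7^{n}}{3}.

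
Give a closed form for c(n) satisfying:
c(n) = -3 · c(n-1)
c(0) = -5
Pure geometric recurrence with ratio -3.
By induction c(n) = c(0) · (-3)^n = - 5 \left(-3\right)^{n}.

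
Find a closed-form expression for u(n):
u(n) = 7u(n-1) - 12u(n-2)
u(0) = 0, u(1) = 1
Characteristic equation: x² - 7x + 12 = 0, which factors as (x - (3))(x - (4)) = 0.
Roots r₁ = 3, r₂ = 4 (distinct).
General solution: u(n) = A·(3)^n + B·(4)^n.
From u(0) = 0: A + B = 0.
From u(1) = 1: 3A + 4B = 1.
Solving: A = -1, B = 1.
So u(n) = - 3^{n} + 4^{n}.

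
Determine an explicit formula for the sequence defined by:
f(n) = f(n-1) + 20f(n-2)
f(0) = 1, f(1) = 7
Characteristic equation: x² - x - 20 = 0, which factors as (x - (5))(x - (-4)) = 0.
Roots r₁ = 5, r₂ = -4 (distinct).
General solution: f(n) = A·(5)^n + B·(-4)^n.
From f(0) = 1: A + B = 1.
From f(1) = 7: 5A - 4B = 7.
Solving: A = \frac{11}{9}, B = - \frac{2}{9}.
So f(n) = - \frac{2 \left(-4\right)^{n}}{9} + \frac{11 \cdot 5^{n}}{9}.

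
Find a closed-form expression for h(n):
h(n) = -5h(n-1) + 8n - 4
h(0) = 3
First-order linear with linear forcing.
Homogeneous solution: h_h(n) = A·(-5)^n.
Try particular h_p(n) = pn + q. Substituting:
  pn + q = -5(p(n-1) + q) + 8n - 4.
Matching the n-coefficient: p = -5p + 8 ⇒ p = \frac{4}{3}.
Matching constants: q = 5p - 5q - 4 ⇒ q = \frac{4}{9}.
General: h(n) = A·(-5)^n + \frac{4 n}{3} + \frac{4}{9}.
Apply h(0) = 3: A + \frac{4}{9} = 3 ⇒ A = \frac{23}{9}.
So h(n) = \frac{23 \left(-5\right)^{n}}{9} + \frac{4 n}{3} + \frac{4}{9}.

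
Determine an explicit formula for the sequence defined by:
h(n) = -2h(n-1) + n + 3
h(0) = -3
First-order linear with linear forcing.
Homogeneous solution: h_h(n) = A·(-2)^n.
Try particular h_p(n) = pn + q. Substituting:
  pn + q = -2(p(n-1) + q) + n + 3.
Matching the n-coefficient: p = -2p + 1 ⇒ p = \frac{1}{3}.
Matching constants: q = 2p - 2q + 3 ⇒ q = \frac{11}{9}.
General: h(n) = A·(-2)^n + \frac{n}{3} + \frac{11}{9}.
Apply h(0) = -3: A + \frac{11}{9} = -3 ⇒ A = - \frac{38}{9}.
So h(n) = - \frac{38 \left(-2\right)^{n}}{9} + \frac{n}{3} + \frac{11}{9}.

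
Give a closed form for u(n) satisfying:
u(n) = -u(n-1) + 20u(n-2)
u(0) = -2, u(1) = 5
Characteristic equation: x² + x - 20 = 0, which factors as (x - (4))(x - (-5)) = 0.
Roots r₁ = 4, r₂ = -5 (distinct).
General solution: u(n) = A·(4)^n + B·(-5)^n.
From u(0) = -2: A + B = -2.
From u(1) = 5: 4A - 5B = 5.
Solving: A = - \frac{5}{9}, B = - \frac{13}{9}.
So u(n) = - \frac{13 \left(-5\right)^{n}}{9} - \frac{5 \cdot 4^{n}}{9}.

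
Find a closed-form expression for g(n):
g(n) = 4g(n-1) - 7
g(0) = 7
First-order linear non-homogeneous.
Homogeneous solution: g_h(n) = A·(4)^n.
Try constant particular solution g_p = K: K = 4K - 7 ⇒ K = \frac{7}{3}.
General: g(n) = A·(4)^n + \frac{7}{3}.
Apply g(0) = 7: A + \frac{7}{3} = 7 ⇒ A = \frac{14}{3}.
So g(n) = \frac{14 \cdot 4^{n}}{3} + \frac{7}{3}.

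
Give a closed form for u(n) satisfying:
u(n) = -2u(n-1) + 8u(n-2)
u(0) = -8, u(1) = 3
Characteristic equation: x² + 2x - 8 = 0, which factors as (x - (2))(x - (-4)) = 0.
Roots r₁ = 2, r₂ = -4 (distinct).
General solution: u(n) = A·(2)^n + B·(-4)^n.
From u(0) = -8: A + B = -8.
From u(1) = 3: 2A - 4B = 3.
Solving: A = - \frac{29}{6}, B = - \frac{19}{6}.
So u(n) = - \frac{19 \left(-4\right)^{n}}{6} - \frac{29 \cdot 2^{n}}{6}.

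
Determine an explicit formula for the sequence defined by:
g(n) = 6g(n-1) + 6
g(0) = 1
First-order linear non-homogeneous.
Homogeneous solution: g_h(n) = A·(6)^n.
Try constant particular solution g_p = K: K = 6K + 6 ⇒ K = - \frac{6}{5}.
General: g(n) = A·(6)^n - \frac{6}{5}.
Apply g(0) = 1: A - \frac{6}{5} = 1 ⇒ A = \frac{11}{5}.
So g(n) = \frac{11 \cdot 6^{n}}{5} - \frac{6}{5}.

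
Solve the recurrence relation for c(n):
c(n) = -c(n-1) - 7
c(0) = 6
First-order linear non-homogeneous.
Homogeneous solution: c_h(n) = A·(-1)^n.
Try constant particular solution c_p = K: K = -K - 7 ⇒ K = - \frac{7}{2}.
General: c(n) = A·(-1)^n - \frac{7}{2}.
Apply c(0) = 6: A - \frac{7}{2} = 6 ⇒ A = \frac{19}{2}.
So c(n) = \frac{19 \left(-1\right)^{n}}{2} - \frac{7}{2}.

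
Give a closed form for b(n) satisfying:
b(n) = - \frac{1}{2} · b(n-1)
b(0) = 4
Pure geometric recurrence with ratio - \frac{1}{2}.
By induction b(n) = b(0) · (- \frac{1}{2})^n = 4 \left(- \frac{1}{2}\right)^{n}.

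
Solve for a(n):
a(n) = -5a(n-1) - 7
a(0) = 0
First-order linear non-homogeneous.
Homogeneous solution: a_h(n) = A·(-5)^n.
Try constant particular solution a_p = K: K = -5K - 7 ⇒ K = - \frac{7}{6}.
General: a(n) = A·(-5)^n - \frac{7}{6}.
Apply a(0) = 0: A - \frac{7}{6} = 0 ⇒ A = \frac{7}{6}.
So a(n) = \frac{7 \left(-5\right)^{n}}{6} - \frac{7}{6}.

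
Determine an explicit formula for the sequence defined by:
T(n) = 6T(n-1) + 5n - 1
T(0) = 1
First-order linear with linear forcing.
Homogeneous solution: T_h(n) = A·(6)^n.
Try particular T_p(n) = pn + q. Substituting:
  pn + q = 6(p(n-1) + q) + 5n - 1.
Matching the n-coefficient: p = 6p + 5 ⇒ p = -1.
Matching constants: q = -6p + 6q - 1 ⇒ q = -1.
General: T(n) = A·(6)^n - n - 1.
Apply T(0) = 1: A - 1 = 1 ⇒ A = 2.
So T(n) = 2 \cdot 6^{n} - n - 1.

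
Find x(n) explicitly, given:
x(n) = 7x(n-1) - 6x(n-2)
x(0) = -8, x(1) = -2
Characteristic equation: x² - 7x + 6 = 0, which factors as (x - (6))(x - (1)) = 0.
Roots r₁ = 6, r₂ = 1 (distinct).
General solution: x(n) = A·(6)^n + B·(1)^n.
From x(0) = -8: A + B = -8.
From x(1) = -2: 6A + B = -2.
Solving: A = \frac{6}{5}, B = - \frac{46}{5}.
So x(n) = \frac{6 \cdot 6^{n}}{5} - \frac{46}{5}.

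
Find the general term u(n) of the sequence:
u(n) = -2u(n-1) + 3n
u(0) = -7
First-order linear with linear forcing.
Homogeneous solution: u_h(n) = A·(-2)^n.
Try particular u_p(n) = pn + q. Substituting:
  pn + q = -2(p(n-1) + q) + 3n.
Matching the n-coefficient: p = -2p + 3 ⇒ p = 1.
Matching constants: q = 2p - 2q ⇒ q = \frac{2}{3}.
General: u(n) = A·(-2)^n + n + \frac{2}{3}.
Apply u(0) = -7: A + \frac{2}{3} = -7 ⇒ A = - \frac{23}{3}.
So u(n) = - \frac{23 \left(-2\right)^{n}}{3} + n + \frac{2}{3}.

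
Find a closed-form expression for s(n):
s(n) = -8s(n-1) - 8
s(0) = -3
First-order linear non-homogeneous.
Homogeneous solution: s_h(n) = A·(-8)^n.
Try constant particular solution s_p = K: K = -8K - 8 ⇒ K = - \frac{8}{9}.
General: s(n) = A·(-8)^n - \frac{8}{9}.
Apply s(0) = -3: A - \frac{8}{9} = -3 ⇒ A = - \frac{19}{9}.
So s(n) = - \frac{19 \left(-8\right)^{n}}{9} - \frac{8}{9}.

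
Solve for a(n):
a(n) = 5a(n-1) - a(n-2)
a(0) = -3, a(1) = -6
Characteristic equation: x² - 5x + 1 = 0.
Discriminant Δ = (5)² + 4·(-1) = 21.
Roots r₁,₂ = (5 ± √21)/2, so r₁ = \frac{\sqrt{21}}{2} + \frac{5}{2}, r₂ = \frac{5}{2} - \frac{\sqrt{21}}{2}.
General solution: a(n) = A·r₁^n + B·r₂^n.
From the initial conditions, A + B = -3 and r₁A + r₂B = -6.
Since r₁ - r₂ = √21: A = (-6 - (-3)r₂)/√21 = - \frac{3}{2} + \frac{\sqrt{21}}{14}, and B = -3 - A = - \frac{3}{2} - \frac{\sqrt{21}}{14}.
So a(n) = \left(- \frac{3}{2} + \frac{\sqrt{21}}{14}\right)\left(\frac{\sqrt{21}}{2} + \frac{5}{2}\right)^n + \left(- \frac{3}{2} - \frac{\sqrt{21}}{14}\right)\left(\frac{5}{2} - \frac{\sqrt{21}}{2}\right)^n.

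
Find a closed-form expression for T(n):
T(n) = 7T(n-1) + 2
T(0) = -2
First-order linear non-homogeneous.
Homogeneous solution: T_h(n) = A·(7)^n.
Try constant particular solution T_p = K: K = 7K + 2 ⇒ K = - \frac{1}{3}.
General: T(n) = A·(7)^n - \frac{1}{3}.
Apply T(0) = -2: A - \frac{1}{3} = -2 ⇒ A = - \frac{5}{3}.
So T(n) = - \frac{5 \cdot 7^{n}}{3} - \frac{1}{3}.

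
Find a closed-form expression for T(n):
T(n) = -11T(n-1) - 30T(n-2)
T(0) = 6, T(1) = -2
Characteristic equation: x² + 11x + 30 = 0, which factors as (x - (-5))(x - (-6)) = 0.
Roots r₁ = -5, r₂ = -6 (distinct).
General solution: T(n) = A·(-5)^n + B·(-6)^n.
From T(0) = 6: A + B = 6.
From T(1) = -2: -5A - 6B = -2.
Solving: A = 34, B = -28.
So T(n) = 34 \left(-5\right)^{n} - 28 \left(-6\right)^{n}.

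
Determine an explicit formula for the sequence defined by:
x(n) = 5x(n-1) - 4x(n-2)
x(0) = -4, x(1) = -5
Characteristic equation: x² - 5x + 4 = 0, which factors as (x - (4))(x - (1)) = 0.
Roots r₁ = 4, r₂ = 1 (distinct).
General solution: x(n) = A·(4)^n + B·(1)^n.
From x(0) = -4: A + B = -4.
From x(1) = -5: 4A + B = -5.
Solving: A = - \frac{1}{3}, B = - \frac{11}{3}.
So x(n) = - \frac{4^{n}}{3} - \frac{11}{3}.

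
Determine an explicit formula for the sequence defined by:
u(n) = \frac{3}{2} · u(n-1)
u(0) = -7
Pure geometric recurrence with ratio \frac{3}{2}.
By induction u(n) = u(0) · (\frac{3}{2})^n = - 7 \left(\frac{3}{2}\right)^{n}.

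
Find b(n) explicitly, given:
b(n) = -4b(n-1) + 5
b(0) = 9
First-order linear non-homogeneous.
Homogeneous solution: b_h(n) = A·(-4)^n.
Try constant particular solution b_p = K: K = -4K + 5 ⇒ K = 1.
General: b(n) = A·(-4)^n + 1.
Apply b(0) = 9: A + 1 = 9 ⇒ A = 8.
So b(n) = 8 \left(-4\right)^{n} + 1.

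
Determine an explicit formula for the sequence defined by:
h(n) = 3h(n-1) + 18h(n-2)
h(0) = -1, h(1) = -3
Characteristic equation: x² - 3x - 18 = 0, which factors as (x - (-3))(x - (6)) = 0.
Roots r₁ = -3, r₂ = 6 (distinct).
General solution: h(n) = A·(-3)^n + B·(6)^n.
From h(0) = -1: A + B = -1.
From h(1) = -3: -3A + 6B = -3.
Solving: A = - \frac{1}{3}, B = - \frac{2}{3}.
So h(n) = - \frac{\left(-3\right)^{n}}{3} - \frac{2 \cdot 6^{n}}{3}.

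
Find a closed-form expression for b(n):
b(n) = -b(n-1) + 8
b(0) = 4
First-order linear non-homogeneous.
Homogeneous solution: b_h(n) = A·(-1)^n.
Try constant particular solution b_p = K: K = -K + 8 ⇒ K = 4.
General: b(n) = A·(-1)^n + 4.
Apply b(0) = 4: A + 4 = 4 ⇒ A = 0.
So b(n) = 4.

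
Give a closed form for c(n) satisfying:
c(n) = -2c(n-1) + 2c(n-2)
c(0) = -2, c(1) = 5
Characteristic equation: x² + 2x - 2 = 0.
Discriminant Δ = (-2)² + 4·(2) = 12.
Roots r₁,₂ = (-2 ± √12)/2, so r₁ = -1 + \sqrt{3}, r₂ = - \sqrt{3} - 1.
General solution: c(n) = A·r₁^n + B·r₂^n.
From the initial conditions, A + B = -2 and r₁A + r₂B = 5.
Since r₁ - r₂ = √12: A = (5 - (-2)r₂)/√12 = -1 + \frac{\sqrt{3}}{2}, and B = -2 - A = -1 - \frac{\sqrt{3}}{2}.
So c(n) = \left(-1 + \frac{\sqrt{3}}{2}\right)\left(-1 + \sqrt{3}\right)^n + \left(-1 - \frac{\sqrt{3}}{2}\right)\left(- \sqrt{3} - 1\right)^n.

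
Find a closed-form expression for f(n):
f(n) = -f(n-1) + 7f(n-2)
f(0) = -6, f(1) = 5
Characteristic equation: x² + x - 7 = 0.
Discriminant Δ = (-1)² + 4·(7) = 29.
Roots r₁,₂ = (-1 ± √29)/2, so r₁ = - \frac{1}{2} + \frac{\sqrt{29}}{2}, r₂ = - \frac{\sqrt{29}}{2} - \frac{1}{2}.
General solution: f(n) = A·r₁^n + B·r₂^n.
From the initial conditions, A + B = -6 and r₁A + r₂B = 5.
Since r₁ - r₂ = √29: A = (5 - (-6)r₂)/√29 = -3 + \frac{2 \sqrt{29}}{29}, and B = -6 - A = -3 - \frac{2 \sqrt{29}}{29}.
So f(n) = \left(-3 + \frac{2 \sqrt{29}}{29}\right)\left(- \frac{1}{2} + \frac{\sqrt{29}}{2}\right)^n + \left(-3 - \frac{2 \sqrt{29}}{29}\right)\left(- \frac{\sqrt{29}}{2} - \frac{1}{2}\right)^n.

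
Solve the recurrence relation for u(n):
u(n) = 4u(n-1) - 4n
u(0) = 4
First-order linear with linear forcing.
Homogeneous solution: u_h(n) = A·(4)^n.
Try particular u_p(n) = pn + q. Substituting:
  pn + q = 4(p(n-1) + q) - 4n.
Matching the n-coefficient: p = 4p - 4 ⇒ p = \frac{4}{3}.
Matching constants: q = -4p + 4q ⇒ q = \frac{16}{9}.
General: u(n) = A·(4)^n + \frac{4 n}{3} + \frac{16}{9}.
Apply u(0) = 4: A + \frac{16}{9} = 4 ⇒ A = \frac{20}{9}.
So u(n) = \frac{20 \cdot 4^{n}}{9} + \frac{4 n}{3} + \frac{16}{9}.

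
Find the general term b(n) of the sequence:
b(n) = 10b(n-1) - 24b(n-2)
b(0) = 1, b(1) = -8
Characteristic equation: x² - 10x + 24 = 0, which factors as (x - (6))(x - (4)) = 0.
Roots r₁ = 6, r₂ = 4 (distinct).
General solution: b(n) = A·(6)^n + B·(4)^n.
From b(0) = 1: A + B = 1.
From b(1) = -8: 6A + 4B = -8.
Solving: A = -6, B = 7.
So b(n) = 7 \cdot 4^{n} - 6 \cdot 6^{n}.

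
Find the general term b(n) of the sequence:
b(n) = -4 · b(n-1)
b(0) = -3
Pure geometric recurrence with ratio -4.
By induction b(n) = b(0) · (-4)^n = - 3 \left(-4\right)^{n}.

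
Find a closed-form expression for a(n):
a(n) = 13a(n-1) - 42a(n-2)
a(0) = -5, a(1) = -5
Characteristic equation: x² - 13x + 42 = 0, which factors as (x - (6))(x - (7)) = 0.
Roots r₁ = 6, r₂ = 7 (distinct).
General solution: a(n) = A·(6)^n + B·(7)^n.
From a(0) = -5: A + B = -5.
From a(1) = -5: 6A + 7B = -5.
Solving: A = -30, B = 25.
So a(n) = - 30 \cdot 6^{n} + 25 \cdot 7^{n}.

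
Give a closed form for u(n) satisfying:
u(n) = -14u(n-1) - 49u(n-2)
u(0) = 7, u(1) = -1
Characteristic equation: x² + 14x + 49 = 0, which is (x - (-7))².
Repeated root r = -7.
General solution: u(n) = (A + Bn)·(-7)^n.
From u(0) = 7: A = 7.
From u(1) = -1: (A + B)·(-7) = -1 ⇒ B = - \frac{48}{7}.
So u(n) = \left(7 - \frac{48 n}{7}\right) \cdot (-7)^n.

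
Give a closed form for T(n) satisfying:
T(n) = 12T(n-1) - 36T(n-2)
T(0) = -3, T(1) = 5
Characteristic equation: x² - 12x + 36 = 0, which is (x - (6))².
Repeated root r = 6.
General solution: T(n) = (A + Bn)·(6)^n.
From T(0) = -3: A = -3.
From T(1) = 5: (A + B)·(6) = 5 ⇒ B = \frac{23}{6}.
So T(n) = \left(\frac{23 n}{6} - 3\right) \cdot (6)^n.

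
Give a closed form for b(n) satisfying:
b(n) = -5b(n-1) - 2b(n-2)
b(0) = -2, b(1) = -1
Characteristic equation: x² + 5x + 2 = 0.
Discriminant Δ = (-5)² + 4·(-2) = 17.
Roots r₁,₂ = (-5 ± √17)/2, so r₁ = - \frac{5}{2} + \frac{\sqrt{17}}{2}, r₂ = - \frac{5}{2} - \frac{\sqrt{17}}{2}.
General solution: b(n) = A·r₁^n + B·r₂^n.
From the initial conditions, A + B = -2 and r₁A + r₂B = -1.
Since r₁ - r₂ = √17: A = (-1 - (-2)r₂)/√17 = - \frac{6 \sqrt{17}}{17} - 1, and B = -2 - A = -1 + \frac{6 \sqrt{17}}{17}.
So b(n) = \left(- \frac{6 \sqrt{17}}{17} - 1\right)\left(- \frac{5}{2} + \frac{\sqrt{17}}{2}\right)^n + \left(-1 + \frac{6 \sqrt{17}}{17}\right)\left(- \frac{5}{2} - \frac{\sqrt{17}}{2}\right)^n.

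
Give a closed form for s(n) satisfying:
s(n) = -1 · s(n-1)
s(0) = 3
Pure geometric recurrence with ratio -1.
By induction s(n) = s(0) · (-1)^n = 3 \left(-1\right)^{n}.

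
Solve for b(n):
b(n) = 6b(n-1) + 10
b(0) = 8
First-order linear non-homogeneous.
Homogeneous solution: b_h(n) = A·(6)^n.
Try constant particular solution b_p = K: K = 6K + 10 ⇒ K = -2.
General: b(n) = A·(6)^n - 2.
Apply b(0) = 8: A - 2 = 8 ⇒ A = 10.
So b(n) = 10 \cdot 6^{n} - 2.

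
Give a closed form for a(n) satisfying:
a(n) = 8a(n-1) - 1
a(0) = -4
First-order linear non-homogeneous.
Homogeneous solution: a_h(n) = A·(8)^n.
Try constant particular solution a_p = K: K = 8K - 1 ⇒ K = \frac{1}{7}.
General: a(n) = A·(8)^n + \frac{1}{7}.
Apply a(0) = -4: A + \frac{1}{7} = -4 ⇒ A = - \frac{29}{7}.
So a(n) = \frac{1}{7} - \frac{29 \cdot 8^{n}}{7}.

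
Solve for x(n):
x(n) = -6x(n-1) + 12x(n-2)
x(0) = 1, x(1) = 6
Characteristic equation: x² + 6x - 12 = 0.
Discriminant Δ = (-6)² + 4·(12) = 84.
Roots r₁,₂ = (-6 ± √84)/2, so r₁ = -3 + \sqrt{21}, r₂ = - \sqrt{21} - 3.
General solution: x(n) = A·r₁^n + B·r₂^n.
From the initial conditions, A + B = 1 and r₁A + r₂B = 6.
Since r₁ - r₂ = √84: A = (6 - (1)r₂)/√84 = \frac{1}{2} + \frac{3 \sqrt{21}}{14}, and B = 1 - A = \frac{1}{2} - \frac{3 \sqrt{21}}{14}.
So x(n) = \left(\frac{1}{2} + \frac{3 \sqrt{21}}{14}\right)\left(-3 + \sqrt{21}\right)^n + \left(\frac{1}{2} - \frac{3 \sqrt{21}}{14}\right)\left(- \sqrt{21} - 3\right)^n.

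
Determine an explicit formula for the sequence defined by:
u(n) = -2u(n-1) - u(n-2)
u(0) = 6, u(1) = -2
Characteristic equation: x² + 2x + 1 = 0, which is (x - (-1))².
Repeated root r = -1.
General solution: u(n) = (A + Bn)·(-1)^n.
From u(0) = 6: A = 6.
From u(1) = -2: (A + B)·(-1) = -2 ⇒ B = -4.
So u(n) = \left(6 - 4 n\right) \cdot (-1)^n.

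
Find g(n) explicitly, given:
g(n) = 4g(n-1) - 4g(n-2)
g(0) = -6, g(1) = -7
Characteristic equation: x² - 4x + 4 = 0, which is (x - (2))².
Repeated root r = 2.
General solution: g(n) = (A + Bn)·(2)^n.
From g(0) = -6: A = -6.
From g(1) = -7: (A + B)·(2) = -7 ⇒ B = \frac{5}{2}.
So g(n) = \left(\frac{5 n}{2} - 6\right) \cdot (2)^n.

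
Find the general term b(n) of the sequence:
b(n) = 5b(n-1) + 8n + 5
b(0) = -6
First-order linear with linear forcing.
Homogeneous solution: b_h(n) = A·(5)^n.
Try particular b_p(n) = pn + q. Substituting:
  pn + q = 5(p(n-1) + q) + 8n + 5.
Matching the n-coefficient: p = 5p + 8 ⇒ p = -2.
Matching constants: q = -5p + 5q + 5 ⇒ q = - \frac{15}{4}.
General: b(n) = A·(5)^n - 2 n - \frac{15}{4}.
Apply b(0) = -6: A - \frac{15}{4} = -6 ⇒ A = - \frac{9}{4}.
So b(n) = - \frac{9 \cdot 5^{n}}{4} - 2 n - \frac{15}{4}.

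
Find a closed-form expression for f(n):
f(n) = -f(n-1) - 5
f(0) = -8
First-order linear non-homogeneous.
Homogeneous solution: f_h(n) = A·(-1)^n.
Try constant particular solution f_p = K: K = -K - 5 ⇒ K = - \frac{5}{2}.
General: f(n) = A·(-1)^n - \frac{5}{2}.
Apply f(0) = -8: A - \frac{5}{2} = -8 ⇒ A = - \frac{11}{2}.
So f(n) = - \frac{11 \left(-1\right)^{n}}{2} - \frac{5}{2}.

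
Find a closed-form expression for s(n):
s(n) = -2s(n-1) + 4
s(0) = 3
First-order linear non-homogeneous.
Homogeneous solution: s_h(n) = A·(-2)^n.
Try constant particular solution s_p = K: K = -2K + 4 ⇒ K = \frac{4}{3}.
General: s(n) = A·(-2)^n + \frac{4}{3}.
Apply s(0) = 3: A + \frac{4}{3} = 3 ⇒ A = \frac{5}{3}.
So s(n) = \frac{5 \left(-2\right)^{n}}{3} + \frac{4}{3}.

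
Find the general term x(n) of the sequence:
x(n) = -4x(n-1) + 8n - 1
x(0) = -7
First-order linear with linear forcing.
Homogeneous solution: x_h(n) = A·(-4)^n.
Try particular x_p(n) = pn + q. Substituting:
  pn + q = -4(p(n-1) + q) + 8n - 1.
Matching the n-coefficient: p = -4p + 8 ⇒ p = \frac{8}{5}.
Matching constants: q = 4p - 4q - 1 ⇒ q = \frac{27}{25}.
General: x(n) = A·(-4)^n + \frac{8 n}{5} + \frac{27}{25}.
Apply x(0) = -7: A + \frac{27}{25} = -7 ⇒ A = - \frac{202}{25}.
So x(n) = - \frac{202 \left(-4\right)^{n}}{25} + \frac{8 n}{5} + \frac{27}{25}.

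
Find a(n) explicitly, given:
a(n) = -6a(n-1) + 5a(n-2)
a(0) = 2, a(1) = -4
Characteristic equation: x² + 6x - 5 = 0.
Discriminant Δ = (-6)² + 4·(5) = 56.
Roots r₁,₂ = (-6 ± √56)/2, so r₁ = -3 + \sqrt{14}, r₂ = - \sqrt{14} - 3.
General solution: a(n) = A·r₁^n + B·r₂^n.
From the initial conditions, A + B = 2 and r₁A + r₂B = -4.
Since r₁ - r₂ = √56: A = (-4 - (2)r₂)/√56 = \frac{\sqrt{14}}{14} + 1, and B = 2 - A = 1 - \frac{\sqrt{14}}{14}.
So a(n) = \left(\frac{\sqrt{14}}{14} + 1\right)\left(-3 + \sqrt{14}\right)^n + \left(1 - \frac{\sqrt{14}}{14}\right)\left(- \sqrt{14} - 3\right)^n.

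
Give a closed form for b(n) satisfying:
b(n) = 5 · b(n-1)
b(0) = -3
Pure geometric recurrence with ratio 5.
By induction b(n) = b(0) · (5)^n = - 3 \cdot 5^{n}.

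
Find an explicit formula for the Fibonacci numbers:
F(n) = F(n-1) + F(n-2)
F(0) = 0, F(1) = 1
This is the Fibonacci sequence.
Characteristic equation: x² - x - 1 = 0; roots r₁ = \frac{1}{2} + \frac{\sqrt{5}}{2}, r₂ = \frac{1}{2} - \frac{\sqrt{5}}{2}.
General: F(n) = A·r₁^n + B·r₂^n. Solving with F(0)=0, F(1)=1 gives A = \frac{\sqrt{5}}{5}, B = - \frac{\sqrt{5}}{5}.
So F(n) = \frac{2^{- n} \sqrt{5} \left(- \left(1 - \sqrt{5}\right)^{n} + \left(1 + \sqrt{5}\right)^{n}\right)}{5}.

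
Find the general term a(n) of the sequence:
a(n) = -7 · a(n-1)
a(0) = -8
Pure geometric recurrence with ratio -7.
By induction a(n) = a(0) · (-7)^n = - 8 \left(-7\right)^{n}.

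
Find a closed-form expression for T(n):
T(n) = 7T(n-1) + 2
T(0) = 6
First-order linear non-homogeneous.
Homogeneous solution: T_h(n) = A·(7)^n.
Try constant particular solution T_p = K: K = 7K + 2 ⇒ K = - \frac{1}{3}.
General: T(n) = A·(7)^n - \frac{1}{3}.
Apply T(0) = 6: A - \frac{1}{3} = 6 ⇒ A = \frac{19}{3}.
So T(n) = \frac{19 \cdot 7^{n}}{3} - \frac{1}{3}.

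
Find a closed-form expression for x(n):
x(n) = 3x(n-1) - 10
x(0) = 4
First-order linear non-homogeneous.
Homogeneous solution: x_h(n) = A·(3)^n.
Try constant particular solution x_p = K: K = 3K - 10 ⇒ K = 5.
General: x(n) = A·(3)^n + 5.
Apply x(0) = 4: A + 5 = 4 ⇒ A = -1.
So x(n) = 5 - 3^{n}.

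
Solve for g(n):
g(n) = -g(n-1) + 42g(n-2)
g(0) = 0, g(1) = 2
Characteristic equation: x² + x - 42 = 0, which factors as (x - (-7))(x - (6)) = 0.
Roots r₁ = -7, r₂ = 6 (distinct).
General solution: g(n) = A·(-7)^n + B·(6)^n.
From g(0) = 0: A + B = 0.
From g(1) = 2: -7A + 6B = 2.
Solving: A = - \frac{2}{13}, B = \frac{2}{13}.
So g(n) = - \frac{2 \left(-7\right)^{n}}{13} + \frac{2 \cdot 6^{n}}{13}.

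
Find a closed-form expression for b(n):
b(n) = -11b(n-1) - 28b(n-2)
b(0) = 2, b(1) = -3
Characteristic equation: x² + 11x + 28 = 0, which factors as (x - (-7))(x - (-4)) = 0.
Roots r₁ = -7, r₂ = -4 (distinct).
General solution: b(n) = A·(-7)^n + B·(-4)^n.
From b(0) = 2: A + B = 2.
From b(1) = -3: -7A - 4B = -3.
Solving: A = - \frac{5}{3}, B = \frac{11}{3}.
So b(n) = \frac{11 \left(-4\right)^{n}}{3} - \frac{5 \left(-7\right)^{n}}{3}.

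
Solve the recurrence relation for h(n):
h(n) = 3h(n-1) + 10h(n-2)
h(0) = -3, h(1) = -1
Characteristic equation: x² - 3x - 10 = 0, which factors as (x - (-2))(x - (5)) = 0.
Roots r₁ = -2, r₂ = 5 (distinct).
General solution: h(n) = A·(-2)^n + B·(5)^n.
From h(0) = -3: A + B = -3.
From h(1) = -1: -2A + 5B = -1.
Solving: A = -2, B = -1.
So h(n) = - 2 \left(-2\right)^{n} - 5^{n}.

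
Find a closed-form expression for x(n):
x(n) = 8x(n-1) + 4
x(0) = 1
First-order linear non-homogeneous.
Homogeneous solution: x_h(n) = A·(8)^n.
Try constant particular solution x_p = K: K = 8K + 4 ⇒ K = - \frac{4}{7}.
General: x(n) = A·(8)^n - \frac{4}{7}.
Apply x(0) = 1: A - \frac{4}{7} = 1 ⇒ A = \frac{11}{7}.
So x(n) = \frac{11 \cdot 8^{n}}{7} - \frac{4}{7}.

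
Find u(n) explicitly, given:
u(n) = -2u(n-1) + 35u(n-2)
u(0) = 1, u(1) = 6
Characteristic equation: x² + 2x - 35 = 0, which factors as (x - (5))(x - (-7)) = 0.
Roots r₁ = 5, r₂ = -7 (distinct).
General solution: u(n) = A·(5)^n + B·(-7)^n.
From u(0) = 1: A + B = 1.
From u(1) = 6: 5A - 7B = 6.
Solving: A = \frac{13}{12}, B = - \frac{1}{12}.
So u(n) = - \frac{\left(-7\right)^{n}}{12} + \frac{13 \cdot 5^{n}}{12}.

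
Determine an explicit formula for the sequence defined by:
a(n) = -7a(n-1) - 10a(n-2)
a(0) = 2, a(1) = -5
Characteristic equation: x² + 7x + 10 = 0, which factors as (x - (-2))(x - (-5)) = 0.
Roots r₁ = -2, r₂ = -5 (distinct).
General solution: a(n) = A·(-2)^n + B·(-5)^n.
From a(0) = 2: A + B = 2.
From a(1) = -5: -2A - 5B = -5.
Solving: A = \frac{5}{3}, B = \frac{1}{3}.
So a(n) = \frac{5 \left(-2\right)^{n}}{3} + \frac{\left(-5\right)^{n}}{3}.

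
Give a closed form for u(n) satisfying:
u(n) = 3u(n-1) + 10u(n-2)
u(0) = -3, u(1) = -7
Characteristic equation: x² - 3x - 10 = 0, which factors as (x - (-2))(x - (5)) = 0.
Roots r₁ = -2, r₂ = 5 (distinct).
General solution: u(n) = A·(-2)^n + B·(5)^n.
From u(0) = -3: A + B = -3.
From u(1) = -7: -2A + 5B = -7.
Solving: A = - \frac{8}{7}, B = - \frac{13}{7}.
So u(n) = - \frac{8 \left(-2\right)^{n}}{7} - \frac{13 \cdot 5^{n}}{7}.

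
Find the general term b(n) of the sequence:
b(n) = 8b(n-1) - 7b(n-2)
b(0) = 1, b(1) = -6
Characteristic equation: x² - 8x + 7 = 0, which factors as (x - (7))(x - (1)) = 0.
Roots r₁ = 7, r₂ = 1 (distinct).
General solution: b(n) = A·(7)^n + B·(1)^n.
From b(0) = 1: A + B = 1.
From b(1) = -6: 7A + B = -6.
Solving: A = - \frac{7}{6}, B = \frac{13}{6}.
So b(n) = \frac{13}{6} - \frac{7 \cdot 7^{n}}{6}.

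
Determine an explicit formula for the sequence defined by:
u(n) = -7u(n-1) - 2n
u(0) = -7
First-order linear with linear forcing.
Homogeneous solution: u_h(n) = A·(-7)^n.
Try particular u_p(n) = pn + q. Substituting:
  pn + q = -7(p(n-1) + q) - 2n.
Matching the n-coefficient: p = -7p - 2 ⇒ p = - \frac{1}{4}.
Matching constants: q = 7p - 7q ⇒ q = - \frac{7}{32}.
General: u(n) = A·(-7)^n - \frac{n}{4} - \frac{7}{32}.
Apply u(0) = -7: A - \frac{7}{32} = -7 ⇒ A = - \frac{217}{32}.
So u(n) = - \frac{217 \left(-7\right)^{n}}{32} - \frac{n}{4} - \frac{7}{32}.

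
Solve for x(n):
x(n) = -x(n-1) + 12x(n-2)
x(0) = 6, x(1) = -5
Characteristic equation: x² + x - 12 = 0, which factors as (x - (-4))(x - (3)) = 0.
Roots r₁ = -4, r₂ = 3 (distinct).
General solution: x(n) = A·(-4)^n + B·(3)^n.
From x(0) = 6: A + B = 6.
From x(1) = -5: -4A + 3B = -5.
Solving: A = \frac{23}{7}, B = \frac{19}{7}.
So x(n) = \frac{23 \left(-4\right)^{n}}{7} + \frac{19 \cdot 3^{n}}{7}.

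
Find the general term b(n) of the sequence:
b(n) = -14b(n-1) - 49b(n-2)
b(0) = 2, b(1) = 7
Characteristic equation: x² + 14x + 49 = 0, which is (x - (-7))².
Repeated root r = -7.
General solution: b(n) = (A + Bn)·(-7)^n.
From b(0) = 2: A = 2.
From b(1) = 7: (A + B)·(-7) = 7 ⇒ B = -3.
So b(n) = \left(2 - 3 n\right) \cdot (-7)^n.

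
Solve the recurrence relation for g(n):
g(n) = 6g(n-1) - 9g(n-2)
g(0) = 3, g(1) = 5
Characteristic equation: x² - 6x + 9 = 0, which is (x - (3))².
Repeated root r = 3.
General solution: g(n) = (A + Bn)·(3)^n.
From g(0) = 3: A = 3.
From g(1) = 5: (A + B)·(3) = 5 ⇒ B = - \frac{4}{3}.
So g(n) = \left(3 - \frac{4 n}{3}\right) \cdot (3)^n.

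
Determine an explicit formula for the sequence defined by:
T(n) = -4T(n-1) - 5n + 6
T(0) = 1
First-order linear with linear forcing.
Homogeneous solution: T_h(n) = A·(-4)^n.
Try particular T_p(n) = pn + q. Substituting:
  pn + q = -4(p(n-1) + q) - 5n + 6.
Matching the n-coefficient: p = -4p - 5 ⇒ p = -1.
Matching constants: q = 4p - 4q + 6 ⇒ q = \frac{2}{5}.
General: T(n) = A·(-4)^n - n + \frac{2}{5}.
Apply T(0) = 1: A + \frac{2}{5} = 1 ⇒ A = \frac{3}{5}.
So T(n) = \frac{3 \left(-4\right)^{n}}{5} - n + \frac{2}{5}.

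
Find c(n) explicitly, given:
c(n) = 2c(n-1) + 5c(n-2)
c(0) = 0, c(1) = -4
Characteristic equation: x² - 2x - 5 = 0.
Discriminant Δ = (2)² + 4·(5) = 24.
Roots r₁,₂ = (2 ± √24)/2, so r₁ = 1 + \sqrt{6}, r₂ = 1 - \sqrt{6}.
General solution: c(n) = A·r₁^n + B·r₂^n.
From the initial conditions, A + B = 0 and r₁A + r₂B = -4.
Since r₁ - r₂ = √24: A = (-4 - (0)r₂)/√24 = - \frac{\sqrt{6}}{3}, and B = 0 - A = \frac{\sqrt{6}}{3}.
So c(n) = \left(- \frac{\sqrt{6}}{3}\right)\left(1 + \sqrt{6}\right)^n + \left(\frac{\sqrt{6}}{3}\right)\left(1 - \sqrt{6}\right)^n.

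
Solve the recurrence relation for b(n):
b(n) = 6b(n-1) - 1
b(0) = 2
First-order linear non-homogeneous.
Homogeneous solution: b_h(n) = A·(6)^n.
Try constant particular solution b_p = K: K = 6K - 1 ⇒ K = \frac{1}{5}.
General: b(n) = A·(6)^n + \frac{1}{5}.
Apply b(0) = 2: A + \frac{1}{5} = 2 ⇒ A = \frac{9}{5}.
So b(n) = \frac{9 \cdot 6^{n}}{5} + \frac{1}{5}.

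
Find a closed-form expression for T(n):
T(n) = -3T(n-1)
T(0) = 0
This is a homogeneous first-order recurrence with ratio -3.
By induction T(n) = T(0) · (-3)^n = 0.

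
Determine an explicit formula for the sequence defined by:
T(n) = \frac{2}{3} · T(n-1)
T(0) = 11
Pure geometric recurrence with ratio \frac{2}{3}.
By induction T(n) = T(0) · (\frac{2}{3})^n = 11 \left(\frac{2}{3}\right)^{n}.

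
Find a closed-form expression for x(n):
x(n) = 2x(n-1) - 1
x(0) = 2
First-order linear non-homogeneous.
Homogeneous solution: x_h(n) = A·(2)^n.
Try constant particular solution x_p = K: K = 2K - 1 ⇒ K = 1.
General: x(n) = A·(2)^n + 1.
Apply x(0) = 2: A + 1 = 2 ⇒ A = 1.
So x(n) = 2^{n} + 1.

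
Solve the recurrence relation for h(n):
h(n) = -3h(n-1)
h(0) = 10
This is a homogeneous first-order recurrence with ratio -3.
By induction h(n) = h(0) · (-3)^n = 10 \left(-3\right)^{n}.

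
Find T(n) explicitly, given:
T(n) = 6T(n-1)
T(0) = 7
This is a homogeneous first-order recurrence with ratio 6.
By induction T(n) = T(0) · (6)^n = 7 \cdot 6^{n}.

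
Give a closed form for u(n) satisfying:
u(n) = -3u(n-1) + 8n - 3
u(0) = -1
First-order linear with linear forcing.
Homogeneous solution: u_h(n) = A·(-3)^n.
Try particular u_p(n) = pn + q. Substituting:
  pn + q = -3(p(n-1) + q) + 8n - 3.
Matching the n-coefficient: p = -3p + 8 ⇒ p = 2.
Matching constants: q = 3p - 3q - 3 ⇒ q = \frac{3}{4}.
General: u(n) = A·(-3)^n + 2 n + \frac{3}{4}.
Apply u(0) = -1: A + \frac{3}{4} = -1 ⇒ A = - \frac{7}{4}.
So u(n) = - \frac{7 \left(-3\right)^{n}}{4} + 2 n + \frac{3}{4}.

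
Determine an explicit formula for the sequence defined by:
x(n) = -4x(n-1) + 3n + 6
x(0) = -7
First-order linear with linear forcing.
Homogeneous solution: x_h(n) = A·(-4)^n.
Try particular x_p(n) = pn + q. Substituting:
  pn + q = -4(p(n-1) + q) + 3n + 6.
Matching the n-coefficient: p = -4p + 3 ⇒ p = \frac{3}{5}.
Matching constants: q = 4p - 4q + 6 ⇒ q = \frac{42}{25}.
General: x(n) = A·(-4)^n + \frac{3 n}{5} + \frac{42}{25}.
Apply x(0) = -7: A + \frac{42}{25} = -7 ⇒ A = - \frac{217}{25}.
So x(n) = - \frac{217 \left(-4\right)^{n}}{25} + \frac{3 n}{5} + \frac{42}{25}.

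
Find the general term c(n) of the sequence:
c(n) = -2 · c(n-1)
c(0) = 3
Pure geometric recurrence with ratio -2.
By induction c(n) = c(0) · (-2)^n = 3 \left(-2\right)^{n}.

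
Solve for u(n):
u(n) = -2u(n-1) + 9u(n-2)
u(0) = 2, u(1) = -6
Characteristic equation: x² + 2x - 9 = 0.
Discriminant Δ = (-2)² + 4·(9) = 40.
Roots r₁,₂ = (-2 ± √40)/2, so r₁ = -1 + \sqrt{10}, r₂ = - \sqrt{10} - 1.
General solution: u(n) = A·r₁^n + B·r₂^n.
From the initial conditions, A + B = 2 and r₁A + r₂B = -6.
Since r₁ - r₂ = √40: A = (-6 - (2)r₂)/√40 = 1 - \frac{\sqrt{10}}{5}, and B = 2 - A = \frac{\sqrt{10}}{5} + 1.
So u(n) = \left(1 - \frac{\sqrt{10}}{5}\right)\left(-1 + \sqrt{10}\right)^n + \left(\frac{\sqrt{10}}{5} + 1\right)\left(- \sqrt{10} - 1\right)^n.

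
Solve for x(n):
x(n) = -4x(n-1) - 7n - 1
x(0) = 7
First-order linear with linear forcing.
Homogeneous solution: x_h(n) = A·(-4)^n.
Try particular x_p(n) = pn + q. Substituting:
  pn + q = -4(p(n-1) + q) - 7n - 1.
Matching the n-coefficient: p = -4p - 7 ⇒ p = - \frac{7}{5}.
Matching constants: q = 4p - 4q - 1 ⇒ q = - \frac{33}{25}.
General: x(n) = A·(-4)^n - \frac{7 n}{5} - \frac{33}{25}.
Apply x(0) = 7: A - \frac{33}{25} = 7 ⇒ A = \frac{208}{25}.
So x(n) = \frac{208 \left(-4\right)^{n}}{25} - \frac{7 n}{5} - \frac{33}{25}.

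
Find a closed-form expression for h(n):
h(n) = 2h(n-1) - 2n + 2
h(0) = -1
First-order linear with linear forcing.
Homogeneous solution: h_h(n) = A·(2)^n.
Try particular h_p(n) = pn + q. Substituting:
  pn + q = 2(p(n-1) + q) - 2n + 2.
Matching the n-coefficient: p = 2p - 2 ⇒ p = 2.
Matching constants: q = -2p + 2q + 2 ⇒ q = 2.
General: h(n) = A·(2)^n + 2 n + 2.
Apply h(0) = -1: A + 2 = -1 ⇒ A = -3.
So h(n) = - 3 \cdot 2^{n} + 2 n + 2.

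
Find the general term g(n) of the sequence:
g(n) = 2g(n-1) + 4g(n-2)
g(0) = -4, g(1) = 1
Characteristic equation: x² - 2x - 4 = 0.
Discriminant Δ = (2)² + 4·(4) = 20.
Roots r₁,₂ = (2 ± √20)/2, so r₁ = 1 + \sqrt{5}, r₂ = 1 - \sqrt{5}.
General solution: g(n) = A·r₁^n + B·r₂^n.
From the initial conditions, A + B = -4 and r₁A + r₂B = 1.
Since r₁ - r₂ = √20: A = (1 - (-4)r₂)/√20 = -2 + \frac{\sqrt{5}}{2}, and B = -4 - A = -2 - \frac{\sqrt{5}}{2}.
So g(n) = \left(-2 + \frac{\sqrt{5}}{2}\right)\left(1 + \sqrt{5}\right)^n + \left(-2 - \frac{\sqrt{5}}{2}\right)\left(1 - \sqrt{5}\right)^n.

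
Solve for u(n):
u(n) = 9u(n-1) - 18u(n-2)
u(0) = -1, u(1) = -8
Characteristic equation: x² - 9x + 18 = 0, which factors as (x - (3))(x - (6)) = 0.
Roots r₁ = 3, r₂ = 6 (distinct).
General solution: u(n) = A·(3)^n + B·(6)^n.
From u(0) = -1: A + B = -1.
From u(1) = -8: 3A + 6B = -8.
Solving: A = \frac{2}{3}, B = - \frac{5}{3}.
So u(n) = \frac{2 \cdot 3^{n}}{3} - \frac{5 \cdot 6^{n}}{3}.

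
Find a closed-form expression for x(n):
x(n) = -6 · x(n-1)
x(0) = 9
Pure geometric recurrence with ratio -6.
By induction x(n) = x(0) · (-6)^n = 9 \left(-6\right)^{n}.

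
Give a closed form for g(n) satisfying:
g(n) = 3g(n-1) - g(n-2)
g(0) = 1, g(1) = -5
Characteristic equation: x² - 3x + 1 = 0.
Discriminant Δ = (3)² + 4·(-1) = 5.
Roots r₁,₂ = (3 ± √5)/2, so r₁ = \frac{\sqrt{5}}{2} + \frac{3}{2}, r₂ = \frac{3}{2} - \frac{\sqrt{5}}{2}.
General solution: g(n) = A·r₁^n + B·r₂^n.
From the initial conditions, A + B = 1 and r₁A + r₂B = -5.
Since r₁ - r₂ = √5: A = (-5 - (1)r₂)/√5 = \frac{1}{2} - \frac{13 \sqrt{5}}{10}, and B = 1 - A = \frac{1}{2} + \frac{13 \sqrt{5}}{10}.
So g(n) = \left(\frac{1}{2} - \frac{13 \sqrt{5}}{10}\right)\left(\frac{\sqrt{5}}{2} + \frac{3}{2}\right)^n + \left(\frac{1}{2} + \frac{13 \sqrt{5}}{10}\right)\left(\frac{3}{2} - \frac{\sqrt{5}}{2}\right)^n.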